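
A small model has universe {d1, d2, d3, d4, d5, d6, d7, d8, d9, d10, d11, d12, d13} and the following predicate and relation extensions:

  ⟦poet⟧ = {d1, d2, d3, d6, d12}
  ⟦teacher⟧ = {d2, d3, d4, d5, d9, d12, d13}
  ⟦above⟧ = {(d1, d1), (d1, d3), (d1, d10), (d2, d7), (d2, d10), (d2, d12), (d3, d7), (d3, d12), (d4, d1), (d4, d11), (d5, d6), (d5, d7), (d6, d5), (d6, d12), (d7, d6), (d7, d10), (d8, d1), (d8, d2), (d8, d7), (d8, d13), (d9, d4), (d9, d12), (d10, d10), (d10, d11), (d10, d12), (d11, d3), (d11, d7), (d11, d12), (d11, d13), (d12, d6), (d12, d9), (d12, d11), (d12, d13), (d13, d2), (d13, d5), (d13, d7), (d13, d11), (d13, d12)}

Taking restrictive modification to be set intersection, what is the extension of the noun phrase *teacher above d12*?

⟦above d12⟧ = {x : ⟨x, d12⟩ ∈ ⟦above⟧} = {d2, d3, d6, d9, d10, d11, d13}
⟦teacher⟧ = {d2, d3, d4, d5, d9, d12, d13}
… ∩ ⟦above d12⟧ = {d2, d3, d4, d5, d9, d12, d13} ∩ {d2, d3, d6, d9, d10, d11, d13} = {d2, d3, d9, d13}
So ⟦teacher above d12⟧ = {d2, d3, d9, d13}.

{d2, d3, d9, d13}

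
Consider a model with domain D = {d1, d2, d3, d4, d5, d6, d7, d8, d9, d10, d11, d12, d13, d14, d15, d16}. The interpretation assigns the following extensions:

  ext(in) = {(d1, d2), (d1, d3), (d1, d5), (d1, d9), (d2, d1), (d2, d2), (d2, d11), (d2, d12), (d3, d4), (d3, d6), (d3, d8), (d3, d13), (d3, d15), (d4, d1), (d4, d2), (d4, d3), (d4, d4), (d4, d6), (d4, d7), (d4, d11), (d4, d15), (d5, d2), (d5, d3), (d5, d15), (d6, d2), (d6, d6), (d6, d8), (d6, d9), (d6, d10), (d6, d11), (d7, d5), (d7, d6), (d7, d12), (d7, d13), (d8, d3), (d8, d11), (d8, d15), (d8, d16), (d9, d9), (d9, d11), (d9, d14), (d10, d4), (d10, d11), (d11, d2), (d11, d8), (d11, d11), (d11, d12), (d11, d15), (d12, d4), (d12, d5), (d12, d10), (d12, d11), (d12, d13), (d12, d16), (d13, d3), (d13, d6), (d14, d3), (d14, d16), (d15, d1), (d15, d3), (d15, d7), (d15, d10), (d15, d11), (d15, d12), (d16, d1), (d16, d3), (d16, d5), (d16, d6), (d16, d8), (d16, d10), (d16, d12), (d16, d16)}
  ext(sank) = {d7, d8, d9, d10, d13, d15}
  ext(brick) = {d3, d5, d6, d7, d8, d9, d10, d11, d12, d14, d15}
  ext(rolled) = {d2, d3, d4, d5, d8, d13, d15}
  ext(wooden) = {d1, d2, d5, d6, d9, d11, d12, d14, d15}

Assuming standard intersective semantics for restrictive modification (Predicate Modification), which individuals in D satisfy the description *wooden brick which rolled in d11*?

{d15}

⟦which rolled⟧ = ⟦rolled⟧ = {d2, d3, d4, d5, d8, d13, d15}
⟦in d11⟧ = {x : ⟨x, d11⟩ ∈ ⟦in⟧} = {d2, d4, d6, d8, d9, d10, d11, d12, d15}
⟦brick⟧ = {d3, d5, d6, d7, d8, d9, d10, d11, d12, d14, d15}
… ∩ ⟦which rolled⟧ = {d3, d5, d6, d7, d8, d9, d10, d11, d12, d14, d15} ∩ {d2, d3, d4, d5, d8, d13, d15} = {d3, d5, d8, d15}
… ∩ ⟦in d11⟧ = {d3, d5, d8, d15} ∩ {d2, d4, d6, d8, d9, d10, d11, d12, d15} = {d8, d15}
… ∩ ⟦wooden⟧ = {d8, d15} ∩ {d1, d2, d5, d6, d9, d11, d12, d14, d15} = {d15}
So ⟦wooden brick which rolled in d11⟧ = {d15}.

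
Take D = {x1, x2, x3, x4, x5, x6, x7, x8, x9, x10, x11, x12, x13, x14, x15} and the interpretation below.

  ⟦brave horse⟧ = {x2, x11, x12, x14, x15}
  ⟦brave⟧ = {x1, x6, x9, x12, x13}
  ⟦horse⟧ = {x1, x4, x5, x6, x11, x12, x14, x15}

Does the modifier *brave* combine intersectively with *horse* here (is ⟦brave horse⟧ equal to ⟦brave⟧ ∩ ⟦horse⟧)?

no

⟦brave⟧ ∩ ⟦horse⟧ = {x1, x6, x9, x12, x13} ∩ {x1, x4, x5, x6, x11, x12, x14, x15} = {x1, x6, x12}
Observed ⟦brave horse⟧ = {x2, x11, x12, x14, x15}.
These differ, so the modifier is not intersective in this model.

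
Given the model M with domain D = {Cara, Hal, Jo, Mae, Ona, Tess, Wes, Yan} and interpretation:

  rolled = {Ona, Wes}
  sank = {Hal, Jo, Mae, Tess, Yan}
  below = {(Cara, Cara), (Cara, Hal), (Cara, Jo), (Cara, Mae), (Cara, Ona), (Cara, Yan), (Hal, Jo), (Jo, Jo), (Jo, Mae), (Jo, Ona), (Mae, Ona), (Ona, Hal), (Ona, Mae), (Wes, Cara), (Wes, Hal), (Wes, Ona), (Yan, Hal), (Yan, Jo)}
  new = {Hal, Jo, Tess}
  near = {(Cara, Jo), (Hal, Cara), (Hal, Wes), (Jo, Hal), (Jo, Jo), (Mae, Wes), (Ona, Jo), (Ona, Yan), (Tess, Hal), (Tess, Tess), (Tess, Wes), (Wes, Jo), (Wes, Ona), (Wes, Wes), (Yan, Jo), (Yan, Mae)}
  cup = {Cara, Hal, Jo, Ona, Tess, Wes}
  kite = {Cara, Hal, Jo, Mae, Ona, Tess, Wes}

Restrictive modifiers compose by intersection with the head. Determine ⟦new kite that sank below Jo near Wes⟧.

{Hal}

⟦that sank⟧ = ⟦sank⟧ = {Hal, Jo, Mae, Tess, Yan}
⟦below Jo⟧ = {x : ⟨x, Jo⟩ ∈ ⟦below⟧} = {Cara, Hal, Jo, Yan}
⟦near Wes⟧ = {x : ⟨x, Wes⟩ ∈ ⟦near⟧} = {Hal, Mae, Tess, Wes}
⟦kite⟧ = {Cara, Hal, Jo, Mae, Ona, Tess, Wes}
… ∩ ⟦that sank⟧ = {Cara, Hal, Jo, Mae, Ona, Tess, Wes} ∩ {Hal, Jo, Mae, Tess, Yan} = {Hal, Jo, Mae, Tess}
… ∩ ⟦below Jo⟧ = {Hal, Jo, Mae, Tess} ∩ {Cara, Hal, Jo, Yan} = {Hal, Jo}
… ∩ ⟦near Wes⟧ = {Hal, Jo} ∩ {Hal, Mae, Tess, Wes} = {Hal}
… ∩ ⟦new⟧ = {Hal} ∩ {Hal, Jo, Tess} = {Hal}
So ⟦new kite that sank below Jo near Wes⟧ = {Hal}.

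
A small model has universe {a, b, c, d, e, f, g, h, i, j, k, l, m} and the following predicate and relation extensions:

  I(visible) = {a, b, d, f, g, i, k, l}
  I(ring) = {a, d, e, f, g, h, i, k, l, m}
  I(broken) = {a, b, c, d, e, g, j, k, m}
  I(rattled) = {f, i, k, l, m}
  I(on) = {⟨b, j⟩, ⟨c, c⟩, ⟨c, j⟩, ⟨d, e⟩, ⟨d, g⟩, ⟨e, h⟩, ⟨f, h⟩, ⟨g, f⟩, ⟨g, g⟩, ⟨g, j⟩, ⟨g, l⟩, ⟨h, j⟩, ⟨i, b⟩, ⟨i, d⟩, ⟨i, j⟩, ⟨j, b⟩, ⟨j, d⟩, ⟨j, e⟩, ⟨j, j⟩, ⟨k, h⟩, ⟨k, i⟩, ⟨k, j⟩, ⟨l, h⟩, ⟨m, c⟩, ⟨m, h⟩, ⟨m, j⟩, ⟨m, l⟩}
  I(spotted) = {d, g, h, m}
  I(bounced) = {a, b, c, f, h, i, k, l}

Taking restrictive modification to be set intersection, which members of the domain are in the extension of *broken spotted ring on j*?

{g, m}

⟦on j⟧ = {x : ⟨x, j⟩ ∈ ⟦on⟧} = {b, c, g, h, i, j, k, m}
⟦ring⟧ = {a, d, e, f, g, h, i, k, l, m}
… ∩ ⟦on j⟧ = {a, d, e, f, g, h, i, k, l, m} ∩ {b, c, g, h, i, j, k, m} = {g, h, i, k, m}
… ∩ ⟦broken⟧ = {g, h, i, k, m} ∩ {a, b, c, d, e, g, j, k, m} = {g, k, m}
… ∩ ⟦spotted⟧ = {g, k, m} ∩ {d, g, h, m} = {g, m}
So ⟦broken spotted ring on j⟧ = {g, m}.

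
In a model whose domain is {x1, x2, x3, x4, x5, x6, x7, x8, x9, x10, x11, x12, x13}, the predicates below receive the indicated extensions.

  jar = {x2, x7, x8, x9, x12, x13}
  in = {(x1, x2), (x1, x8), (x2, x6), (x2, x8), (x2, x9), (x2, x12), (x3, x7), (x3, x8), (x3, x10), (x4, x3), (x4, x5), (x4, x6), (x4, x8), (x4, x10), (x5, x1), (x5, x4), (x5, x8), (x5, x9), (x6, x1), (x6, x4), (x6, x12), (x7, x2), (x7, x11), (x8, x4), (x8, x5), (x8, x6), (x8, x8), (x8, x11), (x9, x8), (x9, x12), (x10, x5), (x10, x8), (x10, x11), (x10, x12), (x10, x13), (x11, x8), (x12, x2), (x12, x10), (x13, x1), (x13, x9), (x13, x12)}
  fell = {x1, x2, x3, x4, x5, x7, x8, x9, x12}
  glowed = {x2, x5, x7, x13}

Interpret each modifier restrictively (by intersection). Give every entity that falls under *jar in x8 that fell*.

⟦in x8⟧ = {x : ⟨x, x8⟩ ∈ ⟦in⟧} = {x1, x2, x3, x4, x5, x8, x9, x10, x11}
⟦that fell⟧ = ⟦fell⟧ = {x1, x2, x3, x4, x5, x7, x8, x9, x12}
⟦jar⟧ = {x2, x7, x8, x9, x12, x13}
… ∩ ⟦in x8⟧ = {x2, x7, x8, x9, x12, x13} ∩ {x1, x2, x3, x4, x5, x8, x9, x10, x11} = {x2, x8, x9}
… ∩ ⟦that fell⟧ = {x2, x8, x9} ∩ {x1, x2, x3, x4, x5, x7, x8, x9, x12} = {x2, x8, x9}
So ⟦jar in x8 that fell⟧ = {x2, x8, x9}.

{x2, x8, x9}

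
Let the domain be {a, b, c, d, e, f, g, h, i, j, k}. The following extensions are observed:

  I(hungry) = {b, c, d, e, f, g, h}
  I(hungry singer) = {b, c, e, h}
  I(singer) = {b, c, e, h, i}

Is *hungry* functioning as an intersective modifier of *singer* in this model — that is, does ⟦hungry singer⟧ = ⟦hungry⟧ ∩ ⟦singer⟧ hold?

yes

⟦hungry⟧ ∩ ⟦singer⟧ = {b, c, d, e, f, g, h} ∩ {b, c, e, h, i} = {b, c, e, h}
Observed ⟦hungry singer⟧ = {b, c, e, h}.
These coincide, so the modifier is intersective here.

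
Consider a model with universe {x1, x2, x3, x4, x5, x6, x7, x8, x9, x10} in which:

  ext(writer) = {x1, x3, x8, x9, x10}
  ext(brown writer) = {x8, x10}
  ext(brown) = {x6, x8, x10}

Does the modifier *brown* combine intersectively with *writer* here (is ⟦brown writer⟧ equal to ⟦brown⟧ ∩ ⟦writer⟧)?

⟦brown⟧ ∩ ⟦writer⟧ = {x6, x8, x10} ∩ {x1, x3, x8, x9, x10} = {x8, x10}
Observed ⟦brown writer⟧ = {x8, x10}.
These coincide, so the modifier is intersective here.

yes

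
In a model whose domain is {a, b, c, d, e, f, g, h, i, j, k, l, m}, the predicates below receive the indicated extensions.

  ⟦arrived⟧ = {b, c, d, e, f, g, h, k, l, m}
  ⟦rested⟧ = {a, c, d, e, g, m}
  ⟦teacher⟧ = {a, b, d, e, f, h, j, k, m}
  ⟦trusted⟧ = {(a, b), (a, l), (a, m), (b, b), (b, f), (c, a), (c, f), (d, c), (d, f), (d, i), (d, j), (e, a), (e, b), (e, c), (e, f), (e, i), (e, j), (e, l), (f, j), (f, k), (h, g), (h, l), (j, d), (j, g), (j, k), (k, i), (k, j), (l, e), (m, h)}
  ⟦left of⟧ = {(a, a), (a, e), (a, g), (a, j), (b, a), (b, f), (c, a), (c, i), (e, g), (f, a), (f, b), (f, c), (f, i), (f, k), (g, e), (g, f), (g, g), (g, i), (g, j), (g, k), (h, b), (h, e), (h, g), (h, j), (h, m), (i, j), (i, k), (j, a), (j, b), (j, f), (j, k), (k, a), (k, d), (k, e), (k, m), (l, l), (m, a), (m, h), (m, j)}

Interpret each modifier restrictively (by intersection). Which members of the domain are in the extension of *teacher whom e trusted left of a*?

{a, b, f, j}

⟦whom e trusted⟧ = {x : ⟨e, x⟩ ∈ ⟦trusted⟧} = {a, b, c, f, i, j, l}
⟦left of a⟧ = {x : ⟨x, a⟩ ∈ ⟦left of⟧} = {a, b, c, f, j, k, m}
⟦teacher⟧ = {a, b, d, e, f, h, j, k, m}
… ∩ ⟦whom e trusted⟧ = {a, b, d, e, f, h, j, k, m} ∩ {a, b, c, f, i, j, l} = {a, b, f, j}
… ∩ ⟦left of a⟧ = {a, b, f, j} ∩ {a, b, c, f, j, k, m} = {a, b, f, j}
So ⟦teacher whom e trusted left of a⟧ = {a, b, f, j}.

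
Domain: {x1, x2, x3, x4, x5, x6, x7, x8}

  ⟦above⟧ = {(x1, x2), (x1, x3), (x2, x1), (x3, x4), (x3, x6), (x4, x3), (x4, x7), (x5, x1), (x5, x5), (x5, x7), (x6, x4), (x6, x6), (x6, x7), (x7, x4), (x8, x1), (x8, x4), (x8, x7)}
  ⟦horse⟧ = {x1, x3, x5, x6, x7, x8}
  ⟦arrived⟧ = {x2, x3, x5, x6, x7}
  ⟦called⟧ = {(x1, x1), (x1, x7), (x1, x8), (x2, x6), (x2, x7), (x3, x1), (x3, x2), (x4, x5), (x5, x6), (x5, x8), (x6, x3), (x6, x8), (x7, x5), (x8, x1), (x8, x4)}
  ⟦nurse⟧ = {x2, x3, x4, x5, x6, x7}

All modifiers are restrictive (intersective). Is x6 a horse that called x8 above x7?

⟦that called x8⟧ = {x : ⟨x, x8⟩ ∈ ⟦called⟧} = {x1, x5, x6}
⟦above x7⟧ = {x : ⟨x, x7⟩ ∈ ⟦above⟧} = {x4, x5, x6, x8}
⟦horse⟧ = {x1, x3, x5, x6, x7, x8}
… ∩ ⟦that called x8⟧ = {x1, x3, x5, x6, x7, x8} ∩ {x1, x5, x6} = {x1, x5, x6}
… ∩ ⟦above x7⟧ = {x1, x5, x6} ∩ {x4, x5, x6, x8} = {x5, x6}
⟦horse that called x8 above x7⟧ = {x5, x6}; x6 ∈ this set.

yes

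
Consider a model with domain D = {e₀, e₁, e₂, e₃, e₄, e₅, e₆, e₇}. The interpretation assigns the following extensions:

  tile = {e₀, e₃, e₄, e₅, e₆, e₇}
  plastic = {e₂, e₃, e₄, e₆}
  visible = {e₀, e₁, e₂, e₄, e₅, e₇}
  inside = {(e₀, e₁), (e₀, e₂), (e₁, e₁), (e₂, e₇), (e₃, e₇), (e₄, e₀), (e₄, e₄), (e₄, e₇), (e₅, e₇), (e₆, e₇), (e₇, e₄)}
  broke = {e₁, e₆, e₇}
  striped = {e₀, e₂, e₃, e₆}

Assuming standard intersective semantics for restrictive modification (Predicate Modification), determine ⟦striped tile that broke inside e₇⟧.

⟦that broke⟧ = ⟦broke⟧ = {e₁, e₆, e₇}
⟦inside e₇⟧ = {x : ⟨x, e₇⟩ ∈ ⟦inside⟧} = {e₂, e₃, e₄, e₅, e₆}
⟦tile⟧ = {e₀, e₃, e₄, e₅, e₆, e₇}
… ∩ ⟦that broke⟧ = {e₀, e₃, e₄, e₅, e₆, e₇} ∩ {e₁, e₆, e₇} = {e₆, e₇}
… ∩ ⟦inside e₇⟧ = {e₆, e₇} ∩ {e₂, e₃, e₄, e₅, e₆} = {e₆}
… ∩ ⟦striped⟧ = {e₆} ∩ {e₀, e₂, e₃, e₆} = {e₆}
So ⟦striped tile that broke inside e₇⟧ = {e₆}.

{e₆}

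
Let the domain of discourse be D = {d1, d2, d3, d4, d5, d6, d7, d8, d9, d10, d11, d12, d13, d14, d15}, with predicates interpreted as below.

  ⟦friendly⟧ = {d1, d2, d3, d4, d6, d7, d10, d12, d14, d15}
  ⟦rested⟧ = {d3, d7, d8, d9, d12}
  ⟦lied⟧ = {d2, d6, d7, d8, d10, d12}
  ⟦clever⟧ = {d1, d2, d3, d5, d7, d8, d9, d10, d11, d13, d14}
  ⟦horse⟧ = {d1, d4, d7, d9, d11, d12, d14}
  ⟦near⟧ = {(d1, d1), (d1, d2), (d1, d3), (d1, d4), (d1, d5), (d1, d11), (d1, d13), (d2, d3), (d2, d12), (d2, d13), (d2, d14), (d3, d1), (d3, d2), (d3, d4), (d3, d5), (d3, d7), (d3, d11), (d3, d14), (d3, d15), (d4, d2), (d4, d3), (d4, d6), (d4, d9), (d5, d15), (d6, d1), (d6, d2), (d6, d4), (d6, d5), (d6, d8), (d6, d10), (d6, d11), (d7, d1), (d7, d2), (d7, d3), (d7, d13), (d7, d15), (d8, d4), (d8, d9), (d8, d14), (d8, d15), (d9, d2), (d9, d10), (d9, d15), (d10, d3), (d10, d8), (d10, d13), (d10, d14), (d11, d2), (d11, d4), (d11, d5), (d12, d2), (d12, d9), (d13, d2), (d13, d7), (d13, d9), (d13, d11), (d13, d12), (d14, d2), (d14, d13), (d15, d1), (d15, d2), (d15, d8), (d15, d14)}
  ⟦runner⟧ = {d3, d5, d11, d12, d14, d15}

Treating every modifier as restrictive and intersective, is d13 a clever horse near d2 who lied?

⟦near d2⟧ = {x : ⟨x, d2⟩ ∈ ⟦near⟧} = {d1, d3, d4, d6, d7, d9, d11, d12, d13, d14, d15}
⟦who lied⟧ = ⟦lied⟧ = {d2, d6, d7, d8, d10, d12}
⟦horse⟧ = {d1, d4, d7, d9, d11, d12, d14}
… ∩ ⟦near d2⟧ = {d1, d4, d7, d9, d11, d12, d14} ∩ {d1, d3, d4, d6, d7, d9, d11, d12, d13, d14, d15} = {d1, d4, d7, d9, d11, d12, d14}
… ∩ ⟦who lied⟧ = {d1, d4, d7, d9, d11, d12, d14} ∩ {d2, d6, d7, d8, d10, d12} = {d7, d12}
… ∩ ⟦clever⟧ = {d7, d12} ∩ {d1, d2, d3, d5, d7, d8, d9, d10, d11, d13, d14} = {d7}
⟦clever horse near d2 who lied⟧ = {d7}; d13 ∉ this set.

no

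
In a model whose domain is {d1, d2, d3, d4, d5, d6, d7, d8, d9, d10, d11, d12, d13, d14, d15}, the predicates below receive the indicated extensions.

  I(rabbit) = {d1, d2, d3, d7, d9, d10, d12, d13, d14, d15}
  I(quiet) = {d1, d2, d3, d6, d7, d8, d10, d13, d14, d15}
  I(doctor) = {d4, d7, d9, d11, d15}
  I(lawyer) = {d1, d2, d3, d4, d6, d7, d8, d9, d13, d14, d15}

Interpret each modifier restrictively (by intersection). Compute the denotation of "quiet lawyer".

⟦lawyer⟧ = {d1, d2, d3, d4, d6, d7, d8, d9, d13, d14, d15}
… ∩ ⟦quiet⟧ = {d1, d2, d3, d4, d6, d7, d8, d9, d13, d14, d15} ∩ {d1, d2, d3, d6, d7, d8, d10, d13, d14, d15} = {d1, d2, d3, d6, d7, d8, d13, d14, d15}
So ⟦quiet lawyer⟧ = {d1, d2, d3, d6, d7, d8, d13, d14, d15}.

{d1, d2, d3, d6, d7, d8, d13, d14, d15}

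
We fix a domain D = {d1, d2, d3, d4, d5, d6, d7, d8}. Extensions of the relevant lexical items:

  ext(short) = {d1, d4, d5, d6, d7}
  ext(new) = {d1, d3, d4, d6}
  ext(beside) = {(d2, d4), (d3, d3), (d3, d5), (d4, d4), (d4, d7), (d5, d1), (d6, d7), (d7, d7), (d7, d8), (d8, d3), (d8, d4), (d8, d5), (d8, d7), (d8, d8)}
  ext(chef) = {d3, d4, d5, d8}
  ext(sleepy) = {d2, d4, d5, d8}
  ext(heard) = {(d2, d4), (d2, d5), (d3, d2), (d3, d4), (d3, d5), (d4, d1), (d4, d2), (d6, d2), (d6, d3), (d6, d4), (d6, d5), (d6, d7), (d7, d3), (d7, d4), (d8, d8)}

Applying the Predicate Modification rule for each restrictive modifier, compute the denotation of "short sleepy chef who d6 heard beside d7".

⟦who d6 heard⟧ = {x : ⟨d6, x⟩ ∈ ⟦heard⟧} = {d2, d3, d4, d5, d7}
⟦beside d7⟧ = {x : ⟨x, d7⟩ ∈ ⟦beside⟧} = {d4, d6, d7, d8}
⟦chef⟧ = {d3, d4, d5, d8}
… ∩ ⟦who d6 heard⟧ = {d3, d4, d5, d8} ∩ {d2, d3, d4, d5, d7} = {d3, d4, d5}
… ∩ ⟦beside d7⟧ = {d3, d4, d5} ∩ {d4, d6, d7, d8} = {d4}
… ∩ ⟦short⟧ = {d4} ∩ {d1, d4, d5, d6, d7} = {d4}
… ∩ ⟦sleepy⟧ = {d4} ∩ {d2, d4, d5, d8} = {d4}
So ⟦short sleepy chef who d6 heard beside d7⟧ = {d4}.

{d4}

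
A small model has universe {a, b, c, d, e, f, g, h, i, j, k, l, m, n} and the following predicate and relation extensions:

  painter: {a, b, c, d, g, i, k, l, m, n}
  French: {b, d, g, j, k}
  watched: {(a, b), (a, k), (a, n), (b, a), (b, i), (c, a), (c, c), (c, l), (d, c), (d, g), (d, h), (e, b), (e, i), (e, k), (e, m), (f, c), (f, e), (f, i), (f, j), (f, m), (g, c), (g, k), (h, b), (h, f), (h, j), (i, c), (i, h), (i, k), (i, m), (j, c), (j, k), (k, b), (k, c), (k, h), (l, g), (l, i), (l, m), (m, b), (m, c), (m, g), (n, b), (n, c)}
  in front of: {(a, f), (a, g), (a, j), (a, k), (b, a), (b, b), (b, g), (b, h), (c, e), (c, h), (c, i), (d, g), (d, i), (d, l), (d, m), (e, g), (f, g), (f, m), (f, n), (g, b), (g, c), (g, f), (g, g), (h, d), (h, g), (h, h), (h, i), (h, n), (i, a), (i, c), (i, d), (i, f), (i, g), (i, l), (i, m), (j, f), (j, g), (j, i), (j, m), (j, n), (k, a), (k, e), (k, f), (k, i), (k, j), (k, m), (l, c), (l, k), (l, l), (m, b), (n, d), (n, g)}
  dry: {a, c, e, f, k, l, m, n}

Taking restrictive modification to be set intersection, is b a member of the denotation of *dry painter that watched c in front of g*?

⟦that watched c⟧ = {x : ⟨x, c⟩ ∈ ⟦watched⟧} = {c, d, f, g, i, j, k, m, n}
⟦in front of g⟧ = {x : ⟨x, g⟩ ∈ ⟦in front of⟧} = {a, b, d, e, f, g, h, i, j, n}
⟦painter⟧ = {a, b, c, d, g, i, k, l, m, n}
… ∩ ⟦that watched c⟧ = {a, b, c, d, g, i, k, l, m, n} ∩ {c, d, f, g, i, j, k, m, n} = {c, d, g, i, k, m, n}
… ∩ ⟦in front of g⟧ = {c, d, g, i, k, m, n} ∩ {a, b, d, e, f, g, h, i, j, n} = {d, g, i, n}
… ∩ ⟦dry⟧ = {d, g, i, n} ∩ {a, c, e, f, k, l, m, n} = {n}
⟦dry painter that watched c in front of g⟧ = {n}; b ∉ this set.

no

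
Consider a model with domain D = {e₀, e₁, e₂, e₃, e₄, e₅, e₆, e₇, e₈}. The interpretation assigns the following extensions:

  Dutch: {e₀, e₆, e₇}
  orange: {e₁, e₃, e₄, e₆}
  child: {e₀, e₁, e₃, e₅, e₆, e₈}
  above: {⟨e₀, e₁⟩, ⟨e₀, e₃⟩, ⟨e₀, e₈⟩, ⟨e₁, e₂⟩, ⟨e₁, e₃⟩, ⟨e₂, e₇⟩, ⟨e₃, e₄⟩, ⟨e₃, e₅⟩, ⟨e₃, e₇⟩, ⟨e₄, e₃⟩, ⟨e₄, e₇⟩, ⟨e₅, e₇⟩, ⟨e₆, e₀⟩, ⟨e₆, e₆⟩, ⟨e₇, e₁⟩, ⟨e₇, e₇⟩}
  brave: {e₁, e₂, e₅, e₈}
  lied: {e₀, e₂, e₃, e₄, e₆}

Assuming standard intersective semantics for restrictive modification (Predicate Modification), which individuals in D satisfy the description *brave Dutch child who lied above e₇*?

{ }

⟦who lied⟧ = ⟦lied⟧ = {e₀, e₂, e₃, e₄, e₆}
⟦above e₇⟧ = {x : ⟨x, e₇⟩ ∈ ⟦above⟧} = {e₂, e₃, e₄, e₅, e₇}
⟦child⟧ = {e₀, e₁, e₃, e₅, e₆, e₈}
… ∩ ⟦who lied⟧ = {e₀, e₁, e₃, e₅, e₆, e₈} ∩ {e₀, e₂, e₃, e₄, e₆} = {e₀, e₃, e₆}
… ∩ ⟦above e₇⟧ = {e₀, e₃, e₆} ∩ {e₂, e₃, e₄, e₅, e₇} = {e₃}
… ∩ ⟦brave⟧ = {e₃} ∩ {e₁, e₂, e₅, e₈} = ∅
… ∩ ⟦Dutch⟧ = ∅ ∩ {e₀, e₆, e₇} = ∅
So ⟦brave Dutch child who lied above e₇⟧ = { }.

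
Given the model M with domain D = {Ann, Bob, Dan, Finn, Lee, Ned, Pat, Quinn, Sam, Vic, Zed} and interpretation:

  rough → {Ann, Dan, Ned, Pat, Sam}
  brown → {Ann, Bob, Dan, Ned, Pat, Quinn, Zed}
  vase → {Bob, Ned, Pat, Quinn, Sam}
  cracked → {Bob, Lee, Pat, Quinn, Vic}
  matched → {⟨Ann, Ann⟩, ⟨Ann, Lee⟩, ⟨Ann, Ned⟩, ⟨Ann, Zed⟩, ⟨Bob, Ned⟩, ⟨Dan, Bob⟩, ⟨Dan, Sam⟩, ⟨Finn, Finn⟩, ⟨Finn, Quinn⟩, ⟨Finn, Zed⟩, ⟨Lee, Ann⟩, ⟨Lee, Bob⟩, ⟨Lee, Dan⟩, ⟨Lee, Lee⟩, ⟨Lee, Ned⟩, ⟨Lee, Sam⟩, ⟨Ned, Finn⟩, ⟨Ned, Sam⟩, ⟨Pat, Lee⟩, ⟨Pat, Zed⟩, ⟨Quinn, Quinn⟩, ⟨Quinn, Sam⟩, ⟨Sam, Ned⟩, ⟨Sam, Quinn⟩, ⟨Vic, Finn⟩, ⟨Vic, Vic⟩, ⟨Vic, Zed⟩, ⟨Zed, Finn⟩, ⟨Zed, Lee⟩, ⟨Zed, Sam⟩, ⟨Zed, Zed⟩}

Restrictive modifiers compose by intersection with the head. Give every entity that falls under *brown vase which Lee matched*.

{Bob, Ned}

⟦which Lee matched⟧ = {x : ⟨Lee, x⟩ ∈ ⟦matched⟧} = {Ann, Bob, Dan, Lee, Ned, Sam}
⟦vase⟧ = {Bob, Ned, Pat, Quinn, Sam}
… ∩ ⟦which Lee matched⟧ = {Bob, Ned, Pat, Quinn, Sam} ∩ {Ann, Bob, Dan, Lee, Ned, Sam} = {Bob, Ned, Sam}
… ∩ ⟦brown⟧ = {Bob, Ned, Sam} ∩ {Ann, Bob, Dan, Ned, Pat, Quinn, Zed} = {Bob, Ned}
So ⟦brown vase which Lee matched⟧ = {Bob, Ned}.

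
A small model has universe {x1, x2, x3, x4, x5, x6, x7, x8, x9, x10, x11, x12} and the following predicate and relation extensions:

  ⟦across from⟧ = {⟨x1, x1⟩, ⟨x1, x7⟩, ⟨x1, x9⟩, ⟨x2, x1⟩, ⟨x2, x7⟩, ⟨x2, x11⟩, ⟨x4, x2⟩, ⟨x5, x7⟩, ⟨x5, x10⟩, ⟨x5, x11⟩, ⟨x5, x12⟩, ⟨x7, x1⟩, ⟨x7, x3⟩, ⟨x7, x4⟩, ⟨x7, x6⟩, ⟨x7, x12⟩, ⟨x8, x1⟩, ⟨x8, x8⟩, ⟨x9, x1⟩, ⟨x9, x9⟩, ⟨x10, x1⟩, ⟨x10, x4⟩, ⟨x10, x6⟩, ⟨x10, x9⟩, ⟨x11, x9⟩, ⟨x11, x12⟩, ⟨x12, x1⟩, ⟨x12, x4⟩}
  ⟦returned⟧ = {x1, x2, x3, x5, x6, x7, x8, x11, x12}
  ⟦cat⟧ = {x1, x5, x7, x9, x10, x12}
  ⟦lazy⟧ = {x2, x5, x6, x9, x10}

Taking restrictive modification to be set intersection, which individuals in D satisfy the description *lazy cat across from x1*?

⟦across from x1⟧ = {x : ⟨x, x1⟩ ∈ ⟦across from⟧} = {x1, x2, x7, x8, x9, x10, x12}
⟦cat⟧ = {x1, x5, x7, x9, x10, x12}
… ∩ ⟦across from x1⟧ = {x1, x5, x7, x9, x10, x12} ∩ {x1, x2, x7, x8, x9, x10, x12} = {x1, x7, x9, x10, x12}
… ∩ ⟦lazy⟧ = {x1, x7, x9, x10, x12} ∩ {x2, x5, x6, x9, x10} = {x9, x10}
So ⟦lazy cat across from x1⟧ = {x9, x10}.

{x9, x10}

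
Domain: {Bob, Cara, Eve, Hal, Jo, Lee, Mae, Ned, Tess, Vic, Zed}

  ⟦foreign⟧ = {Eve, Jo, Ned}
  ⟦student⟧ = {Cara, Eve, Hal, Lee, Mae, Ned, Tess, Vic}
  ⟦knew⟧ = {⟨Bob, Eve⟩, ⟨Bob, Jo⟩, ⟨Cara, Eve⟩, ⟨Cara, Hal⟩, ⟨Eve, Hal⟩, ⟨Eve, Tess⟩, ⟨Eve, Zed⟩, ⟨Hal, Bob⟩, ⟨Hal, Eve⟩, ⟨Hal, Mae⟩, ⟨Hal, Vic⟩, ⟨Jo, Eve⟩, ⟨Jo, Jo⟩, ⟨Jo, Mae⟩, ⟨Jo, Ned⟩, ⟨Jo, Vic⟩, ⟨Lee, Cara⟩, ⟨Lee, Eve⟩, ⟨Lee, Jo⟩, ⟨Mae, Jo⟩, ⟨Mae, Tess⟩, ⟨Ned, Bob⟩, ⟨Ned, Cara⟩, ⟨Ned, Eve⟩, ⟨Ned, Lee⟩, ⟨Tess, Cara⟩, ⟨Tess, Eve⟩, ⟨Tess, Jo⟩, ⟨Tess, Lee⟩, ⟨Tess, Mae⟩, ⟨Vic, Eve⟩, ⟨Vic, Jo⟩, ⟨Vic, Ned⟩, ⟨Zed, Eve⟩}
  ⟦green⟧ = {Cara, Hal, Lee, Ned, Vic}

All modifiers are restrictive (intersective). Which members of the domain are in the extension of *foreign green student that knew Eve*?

{Ned}

⟦that knew Eve⟧ = {x : ⟨x, Eve⟩ ∈ ⟦knew⟧} = {Bob, Cara, Hal, Jo, Lee, Ned, Tess, Vic, Zed}
⟦student⟧ = {Cara, Eve, Hal, Lee, Mae, Ned, Tess, Vic}
… ∩ ⟦that knew Eve⟧ = {Cara, Eve, Hal, Lee, Mae, Ned, Tess, Vic} ∩ {Bob, Cara, Hal, Jo, Lee, Ned, Tess, Vic, Zed} = {Cara, Hal, Lee, Ned, Tess, Vic}
… ∩ ⟦foreign⟧ = {Cara, Hal, Lee, Ned, Tess, Vic} ∩ {Eve, Jo, Ned} = {Ned}
… ∩ ⟦green⟧ = {Ned} ∩ {Cara, Hal, Lee, Ned, Vic} = {Ned}
So ⟦foreign green student that knew Eve⟧ = {Ned}.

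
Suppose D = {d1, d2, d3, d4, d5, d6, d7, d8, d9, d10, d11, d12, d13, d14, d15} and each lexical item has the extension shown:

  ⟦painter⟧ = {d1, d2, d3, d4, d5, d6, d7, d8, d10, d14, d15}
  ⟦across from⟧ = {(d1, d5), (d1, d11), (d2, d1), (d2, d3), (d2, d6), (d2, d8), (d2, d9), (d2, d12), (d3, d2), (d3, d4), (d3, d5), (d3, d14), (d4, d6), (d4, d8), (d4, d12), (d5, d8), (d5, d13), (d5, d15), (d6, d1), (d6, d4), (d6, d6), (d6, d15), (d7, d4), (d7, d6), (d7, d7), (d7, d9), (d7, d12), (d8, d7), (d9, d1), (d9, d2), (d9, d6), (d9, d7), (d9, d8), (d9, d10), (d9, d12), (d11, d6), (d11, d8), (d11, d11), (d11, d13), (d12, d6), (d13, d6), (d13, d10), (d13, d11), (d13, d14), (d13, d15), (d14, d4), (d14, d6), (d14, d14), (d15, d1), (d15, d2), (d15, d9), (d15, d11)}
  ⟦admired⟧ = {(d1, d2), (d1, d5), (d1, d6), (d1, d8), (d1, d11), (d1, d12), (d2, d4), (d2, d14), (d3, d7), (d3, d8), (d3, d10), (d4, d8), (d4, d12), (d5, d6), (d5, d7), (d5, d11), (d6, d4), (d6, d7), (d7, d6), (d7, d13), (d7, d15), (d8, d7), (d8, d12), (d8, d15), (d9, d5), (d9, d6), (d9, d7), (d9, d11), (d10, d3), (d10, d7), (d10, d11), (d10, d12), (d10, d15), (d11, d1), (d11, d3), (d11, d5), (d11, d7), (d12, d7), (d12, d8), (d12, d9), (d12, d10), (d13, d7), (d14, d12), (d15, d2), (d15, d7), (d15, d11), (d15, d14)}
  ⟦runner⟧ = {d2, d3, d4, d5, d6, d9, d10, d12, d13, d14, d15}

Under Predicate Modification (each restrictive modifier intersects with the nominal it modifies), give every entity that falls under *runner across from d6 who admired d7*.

{d6, d9, d12, d13}

⟦across from d6⟧ = {x : ⟨x, d6⟩ ∈ ⟦across from⟧} = {d2, d4, d6, d7, d9, d11, d12, d13, d14}
⟦who admired d7⟧ = {x : ⟨x, d7⟩ ∈ ⟦admired⟧} = {d3, d5, d6, d8, d9, d10, d11, d12, d13, d15}
⟦runner⟧ = {d2, d3, d4, d5, d6, d9, d10, d12, d13, d14, d15}
… ∩ ⟦across from d6⟧ = {d2, d3, d4, d5, d6, d9, d10, d12, d13, d14, d15} ∩ {d2, d4, d6, d7, d9, d11, d12, d13, d14} = {d2, d4, d6, d9, d12, d13, d14}
… ∩ ⟦who admired d7⟧ = {d2, d4, d6, d9, d12, d13, d14} ∩ {d3, d5, d6, d8, d9, d10, d11, d12, d13, d15} = {d6, d9, d12, d13}
So ⟦runner across from d6 who admired d7⟧ = {d6, d9, d12, d13}.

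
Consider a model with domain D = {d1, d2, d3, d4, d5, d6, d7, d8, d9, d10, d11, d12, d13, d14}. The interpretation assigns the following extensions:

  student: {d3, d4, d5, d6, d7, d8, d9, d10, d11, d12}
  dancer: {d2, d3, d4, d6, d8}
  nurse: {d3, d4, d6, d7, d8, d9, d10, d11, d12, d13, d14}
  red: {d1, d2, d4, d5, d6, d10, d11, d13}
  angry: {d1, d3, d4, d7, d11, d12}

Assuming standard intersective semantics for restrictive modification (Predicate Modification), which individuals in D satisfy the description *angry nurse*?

⟦nurse⟧ = {d3, d4, d6, d7, d8, d9, d10, d11, d12, d13, d14}
… ∩ ⟦angry⟧ = {d3, d4, d6, d7, d8, d9, d10, d11, d12, d13, d14} ∩ {d1, d3, d4, d7, d11, d12} = {d3, d4, d7, d11, d12}
So ⟦angry nurse⟧ = {d3, d4, d7, d11, d12}.

{d3, d4, d7, d11, d12}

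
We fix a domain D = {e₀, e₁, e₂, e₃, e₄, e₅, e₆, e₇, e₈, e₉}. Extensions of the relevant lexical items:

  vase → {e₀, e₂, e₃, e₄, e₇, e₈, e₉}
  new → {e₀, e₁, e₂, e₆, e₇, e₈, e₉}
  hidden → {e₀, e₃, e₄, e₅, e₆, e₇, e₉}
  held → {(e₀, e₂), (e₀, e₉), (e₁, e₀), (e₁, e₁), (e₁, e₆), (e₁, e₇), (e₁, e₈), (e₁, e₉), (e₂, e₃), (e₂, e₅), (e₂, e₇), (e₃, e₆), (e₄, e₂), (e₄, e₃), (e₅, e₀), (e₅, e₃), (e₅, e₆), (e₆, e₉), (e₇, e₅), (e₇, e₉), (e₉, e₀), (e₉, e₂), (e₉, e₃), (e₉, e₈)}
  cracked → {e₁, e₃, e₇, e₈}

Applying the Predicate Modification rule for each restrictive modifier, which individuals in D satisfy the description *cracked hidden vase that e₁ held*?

{e₇}

⟦that e₁ held⟧ = {x : ⟨e₁, x⟩ ∈ ⟦held⟧} = {e₀, e₁, e₆, e₇, e₈, e₉}
⟦vase⟧ = {e₀, e₂, e₃, e₄, e₇, e₈, e₉}
… ∩ ⟦that e₁ held⟧ = {e₀, e₂, e₃, e₄, e₇, e₈, e₉} ∩ {e₀, e₁, e₆, e₇, e₈, e₉} = {e₀, e₇, e₈, e₉}
… ∩ ⟦cracked⟧ = {e₀, e₇, e₈, e₉} ∩ {e₁, e₃, e₇, e₈} = {e₇, e₈}
… ∩ ⟦hidden⟧ = {e₇, e₈} ∩ {e₀, e₃, e₄, e₅, e₆, e₇, e₉} = {e₇}
So ⟦cracked hidden vase that e₁ held⟧ = {e₇}.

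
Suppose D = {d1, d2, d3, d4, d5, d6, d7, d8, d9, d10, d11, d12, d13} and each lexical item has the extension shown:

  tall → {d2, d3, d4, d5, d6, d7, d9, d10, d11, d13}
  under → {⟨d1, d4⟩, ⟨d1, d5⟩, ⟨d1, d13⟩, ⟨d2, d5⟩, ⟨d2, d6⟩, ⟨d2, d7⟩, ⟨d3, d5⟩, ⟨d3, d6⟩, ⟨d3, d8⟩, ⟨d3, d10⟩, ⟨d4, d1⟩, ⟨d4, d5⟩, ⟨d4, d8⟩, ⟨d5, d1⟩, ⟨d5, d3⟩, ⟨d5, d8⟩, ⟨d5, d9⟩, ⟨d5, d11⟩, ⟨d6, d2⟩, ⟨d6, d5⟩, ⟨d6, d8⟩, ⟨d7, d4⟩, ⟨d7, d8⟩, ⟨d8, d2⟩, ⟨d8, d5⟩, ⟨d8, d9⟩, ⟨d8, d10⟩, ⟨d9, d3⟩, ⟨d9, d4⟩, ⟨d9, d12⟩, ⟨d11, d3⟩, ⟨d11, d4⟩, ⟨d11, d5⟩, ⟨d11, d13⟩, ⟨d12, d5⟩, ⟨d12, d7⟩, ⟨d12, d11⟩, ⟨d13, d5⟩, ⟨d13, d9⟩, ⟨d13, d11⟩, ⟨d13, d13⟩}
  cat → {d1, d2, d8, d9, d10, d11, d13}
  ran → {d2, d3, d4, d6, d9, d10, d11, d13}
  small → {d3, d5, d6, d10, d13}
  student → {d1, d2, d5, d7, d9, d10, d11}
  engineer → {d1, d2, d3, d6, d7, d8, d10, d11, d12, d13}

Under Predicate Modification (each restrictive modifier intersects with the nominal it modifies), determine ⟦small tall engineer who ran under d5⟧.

⟦who ran⟧ = ⟦ran⟧ = {d2, d3, d4, d6, d9, d10, d11, d13}
⟦under d5⟧ = {x : ⟨x, d5⟩ ∈ ⟦under⟧} = {d1, d2, d3, d4, d6, d8, d11, d12, d13}
⟦engineer⟧ = {d1, d2, d3, d6, d7, d8, d10, d11, d12, d13}
… ∩ ⟦who ran⟧ = {d1, d2, d3, d6, d7, d8, d10, d11, d12, d13} ∩ {d2, d3, d4, d6, d9, d10, d11, d13} = {d2, d3, d6, d10, d11, d13}
… ∩ ⟦under d5⟧ = {d2, d3, d6, d10, d11, d13} ∩ {d1, d2, d3, d4, d6, d8, d11, d12, d13} = {d2, d3, d6, d11, d13}
… ∩ ⟦small⟧ = {d2, d3, d6, d11, d13} ∩ {d3, d5, d6, d10, d13} = {d3, d6, d13}
… ∩ ⟦tall⟧ = {d3, d6, d13} ∩ {d2, d3, d4, d5, d6, d7, d9, d10, d11, d13} = {d3, d6, d13}
So ⟦small tall engineer who ran under d5⟧ = {d3, d6, d13}.

{d3, d6, d13}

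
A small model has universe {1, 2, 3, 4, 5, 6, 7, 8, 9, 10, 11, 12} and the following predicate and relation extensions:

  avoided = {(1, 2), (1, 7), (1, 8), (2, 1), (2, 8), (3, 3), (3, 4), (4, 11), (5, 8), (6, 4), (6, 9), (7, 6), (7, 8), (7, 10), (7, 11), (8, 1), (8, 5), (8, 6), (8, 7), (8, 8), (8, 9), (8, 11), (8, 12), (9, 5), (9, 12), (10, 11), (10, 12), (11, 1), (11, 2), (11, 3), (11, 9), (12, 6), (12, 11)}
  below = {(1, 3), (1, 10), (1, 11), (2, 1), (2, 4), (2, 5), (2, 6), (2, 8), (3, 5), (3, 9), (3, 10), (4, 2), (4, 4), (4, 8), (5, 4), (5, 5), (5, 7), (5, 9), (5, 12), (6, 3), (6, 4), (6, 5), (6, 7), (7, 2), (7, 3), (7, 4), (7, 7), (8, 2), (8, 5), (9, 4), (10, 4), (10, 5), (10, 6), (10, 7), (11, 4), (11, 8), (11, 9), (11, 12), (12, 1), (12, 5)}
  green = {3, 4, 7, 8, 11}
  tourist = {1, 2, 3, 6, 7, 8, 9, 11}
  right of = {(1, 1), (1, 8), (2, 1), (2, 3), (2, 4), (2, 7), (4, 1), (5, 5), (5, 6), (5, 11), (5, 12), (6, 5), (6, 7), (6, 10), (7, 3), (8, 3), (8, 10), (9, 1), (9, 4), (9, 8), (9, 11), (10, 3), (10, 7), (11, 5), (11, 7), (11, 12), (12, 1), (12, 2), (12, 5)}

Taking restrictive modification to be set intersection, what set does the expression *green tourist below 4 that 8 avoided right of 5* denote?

⟦below 4⟧ = {x : ⟨x, 4⟩ ∈ ⟦below⟧} = {2, 4, 5, 6, 7, 9, 10, 11}
⟦that 8 avoided⟧ = {x : ⟨8, x⟩ ∈ ⟦avoided⟧} = {1, 5, 6, 7, 8, 9, 11, 12}
⟦right of 5⟧ = {x : ⟨x, 5⟩ ∈ ⟦right of⟧} = {5, 6, 11, 12}
⟦tourist⟧ = {1, 2, 3, 6, 7, 8, 9, 11}
… ∩ ⟦below 4⟧ = {1, 2, 3, 6, 7, 8, 9, 11} ∩ {2, 4, 5, 6, 7, 9, 10, 11} = {2, 6, 7, 9, 11}
… ∩ ⟦that 8 avoided⟧ = {2, 6, 7, 9, 11} ∩ {1, 5, 6, 7, 8, 9, 11, 12} = {6, 7, 9, 11}
… ∩ ⟦right of 5⟧ = {6, 7, 9, 11} ∩ {5, 6, 11, 12} = {6, 11}
… ∩ ⟦green⟧ = {6, 11} ∩ {3, 4, 7, 8, 11} = {11}
So ⟦green tourist below 4 that 8 avoided right of 5⟧ = {11}.

{11}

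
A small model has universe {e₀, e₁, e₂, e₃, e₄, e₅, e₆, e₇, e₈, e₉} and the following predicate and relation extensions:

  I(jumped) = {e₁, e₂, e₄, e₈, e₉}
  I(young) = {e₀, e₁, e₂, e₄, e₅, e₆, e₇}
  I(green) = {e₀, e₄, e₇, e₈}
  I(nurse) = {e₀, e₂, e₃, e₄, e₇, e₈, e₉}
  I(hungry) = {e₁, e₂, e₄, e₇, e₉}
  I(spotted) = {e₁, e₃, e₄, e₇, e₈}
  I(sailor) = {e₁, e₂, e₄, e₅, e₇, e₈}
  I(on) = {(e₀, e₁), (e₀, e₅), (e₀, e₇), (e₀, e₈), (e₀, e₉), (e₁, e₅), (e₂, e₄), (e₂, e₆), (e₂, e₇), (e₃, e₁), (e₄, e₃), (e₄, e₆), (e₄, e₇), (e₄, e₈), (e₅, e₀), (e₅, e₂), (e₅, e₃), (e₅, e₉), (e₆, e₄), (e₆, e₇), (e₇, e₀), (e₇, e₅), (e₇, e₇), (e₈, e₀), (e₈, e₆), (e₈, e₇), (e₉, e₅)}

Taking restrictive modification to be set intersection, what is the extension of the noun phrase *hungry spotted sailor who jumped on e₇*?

⟦who jumped⟧ = ⟦jumped⟧ = {e₁, e₂, e₄, e₈, e₉}
⟦on e₇⟧ = {x : ⟨x, e₇⟩ ∈ ⟦on⟧} = {e₀, e₂, e₄, e₆, e₇, e₈}
⟦sailor⟧ = {e₁, e₂, e₄, e₅, e₇, e₈}
… ∩ ⟦who jumped⟧ = {e₁, e₂, e₄, e₅, e₇, e₈} ∩ {e₁, e₂, e₄, e₈, e₉} = {e₁, e₂, e₄, e₈}
… ∩ ⟦on e₇⟧ = {e₁, e₂, e₄, e₈} ∩ {e₀, e₂, e₄, e₆, e₇, e₈} = {e₂, e₄, e₈}
… ∩ ⟦hungry⟧ = {e₂, e₄, e₈} ∩ {e₁, e₂, e₄, e₇, e₉} = {e₂, e₄}
… ∩ ⟦spotted⟧ = {e₂, e₄} ∩ {e₁, e₃, e₄, e₇, e₈} = {e₄}
So ⟦hungry spotted sailor who jumped on e₇⟧ = {e₄}.

{e₄}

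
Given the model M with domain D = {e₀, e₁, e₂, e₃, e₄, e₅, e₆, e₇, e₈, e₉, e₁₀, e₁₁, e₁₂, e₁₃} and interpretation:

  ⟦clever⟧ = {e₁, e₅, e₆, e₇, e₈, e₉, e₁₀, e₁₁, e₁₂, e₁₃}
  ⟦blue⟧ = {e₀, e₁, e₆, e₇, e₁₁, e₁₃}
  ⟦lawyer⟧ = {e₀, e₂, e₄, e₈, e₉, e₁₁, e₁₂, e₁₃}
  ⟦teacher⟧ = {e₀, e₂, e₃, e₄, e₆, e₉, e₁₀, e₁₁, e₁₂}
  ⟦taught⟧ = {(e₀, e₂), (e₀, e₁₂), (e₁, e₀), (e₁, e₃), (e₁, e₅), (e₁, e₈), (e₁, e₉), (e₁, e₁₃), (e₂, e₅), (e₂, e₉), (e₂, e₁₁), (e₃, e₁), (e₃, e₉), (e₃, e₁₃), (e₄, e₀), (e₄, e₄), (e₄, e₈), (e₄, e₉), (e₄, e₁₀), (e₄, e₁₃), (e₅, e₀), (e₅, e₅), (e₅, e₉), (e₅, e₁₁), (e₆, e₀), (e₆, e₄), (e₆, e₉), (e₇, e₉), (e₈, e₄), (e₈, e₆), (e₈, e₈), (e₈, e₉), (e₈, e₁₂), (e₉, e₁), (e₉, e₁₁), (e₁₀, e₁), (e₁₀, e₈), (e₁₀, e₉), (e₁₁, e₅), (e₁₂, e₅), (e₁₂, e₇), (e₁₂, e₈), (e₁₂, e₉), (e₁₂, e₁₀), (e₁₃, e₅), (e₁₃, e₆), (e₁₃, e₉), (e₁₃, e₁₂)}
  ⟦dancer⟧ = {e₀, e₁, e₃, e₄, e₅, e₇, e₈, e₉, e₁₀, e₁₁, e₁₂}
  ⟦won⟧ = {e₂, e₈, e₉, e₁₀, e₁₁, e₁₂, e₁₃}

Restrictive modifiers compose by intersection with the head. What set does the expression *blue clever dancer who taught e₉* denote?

⟦who taught e₉⟧ = {x : ⟨x, e₉⟩ ∈ ⟦taught⟧} = {e₁, e₂, e₃, e₄, e₅, e₆, e₇, e₈, e₁₀, e₁₂, e₁₃}
⟦dancer⟧ = {e₀, e₁, e₃, e₄, e₅, e₇, e₈, e₉, e₁₀, e₁₁, e₁₂}
… ∩ ⟦who taught e₉⟧ = {e₀, e₁, e₃, e₄, e₅, e₇, e₈, e₉, e₁₀, e₁₁, e₁₂} ∩ {e₁, e₂, e₃, e₄, e₅, e₆, e₇, e₈, e₁₀, e₁₂, e₁₃} = {e₁, e₃, e₄, e₅, e₇, e₈, e₁₀, e₁₂}
… ∩ ⟦blue⟧ = {e₁, e₃, e₄, e₅, e₇, e₈, e₁₀, e₁₂} ∩ {e₀, e₁, e₆, e₇, e₁₁, e₁₃} = {e₁, e₇}
… ∩ ⟦clever⟧ = {e₁, e₇} ∩ {e₁, e₅, e₆, e₇, e₈, e₉, e₁₀, e₁₁, e₁₂, e₁₃} = {e₁, e₇}
So ⟦blue clever dancer who taught e₉⟧ = {e₁, e₇}.

{e₁, e₇}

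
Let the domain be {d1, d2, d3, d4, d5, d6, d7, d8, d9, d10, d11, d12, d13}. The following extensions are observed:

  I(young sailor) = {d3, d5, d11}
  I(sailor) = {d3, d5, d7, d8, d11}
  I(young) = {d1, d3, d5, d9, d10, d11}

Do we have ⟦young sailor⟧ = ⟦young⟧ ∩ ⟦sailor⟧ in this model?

⟦young⟧ ∩ ⟦sailor⟧ = {d1, d3, d5, d9, d10, d11} ∩ {d3, d5, d7, d8, d11} = {d3, d5, d11}
Observed ⟦young sailor⟧ = {d3, d5, d11}.
These coincide, so the modifier is intersective here.

yes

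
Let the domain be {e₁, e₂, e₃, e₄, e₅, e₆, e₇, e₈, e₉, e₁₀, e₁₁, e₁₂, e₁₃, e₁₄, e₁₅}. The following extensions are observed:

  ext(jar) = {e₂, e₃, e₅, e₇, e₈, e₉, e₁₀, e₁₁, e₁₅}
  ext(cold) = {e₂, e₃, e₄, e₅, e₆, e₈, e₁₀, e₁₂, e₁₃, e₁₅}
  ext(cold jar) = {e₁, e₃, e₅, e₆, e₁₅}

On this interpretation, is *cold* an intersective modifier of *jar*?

⟦cold⟧ ∩ ⟦jar⟧ = {e₂, e₃, e₄, e₅, e₆, e₈, e₁₀, e₁₂, e₁₃, e₁₅} ∩ {e₂, e₃, e₅, e₇, e₈, e₉, e₁₀, e₁₁, e₁₅} = {e₂, e₃, e₅, e₈, e₁₀, e₁₅}
Observed ⟦cold jar⟧ = {e₁, e₃, e₅, e₆, e₁₅}.
These differ, so the modifier is not intersective in this model.

no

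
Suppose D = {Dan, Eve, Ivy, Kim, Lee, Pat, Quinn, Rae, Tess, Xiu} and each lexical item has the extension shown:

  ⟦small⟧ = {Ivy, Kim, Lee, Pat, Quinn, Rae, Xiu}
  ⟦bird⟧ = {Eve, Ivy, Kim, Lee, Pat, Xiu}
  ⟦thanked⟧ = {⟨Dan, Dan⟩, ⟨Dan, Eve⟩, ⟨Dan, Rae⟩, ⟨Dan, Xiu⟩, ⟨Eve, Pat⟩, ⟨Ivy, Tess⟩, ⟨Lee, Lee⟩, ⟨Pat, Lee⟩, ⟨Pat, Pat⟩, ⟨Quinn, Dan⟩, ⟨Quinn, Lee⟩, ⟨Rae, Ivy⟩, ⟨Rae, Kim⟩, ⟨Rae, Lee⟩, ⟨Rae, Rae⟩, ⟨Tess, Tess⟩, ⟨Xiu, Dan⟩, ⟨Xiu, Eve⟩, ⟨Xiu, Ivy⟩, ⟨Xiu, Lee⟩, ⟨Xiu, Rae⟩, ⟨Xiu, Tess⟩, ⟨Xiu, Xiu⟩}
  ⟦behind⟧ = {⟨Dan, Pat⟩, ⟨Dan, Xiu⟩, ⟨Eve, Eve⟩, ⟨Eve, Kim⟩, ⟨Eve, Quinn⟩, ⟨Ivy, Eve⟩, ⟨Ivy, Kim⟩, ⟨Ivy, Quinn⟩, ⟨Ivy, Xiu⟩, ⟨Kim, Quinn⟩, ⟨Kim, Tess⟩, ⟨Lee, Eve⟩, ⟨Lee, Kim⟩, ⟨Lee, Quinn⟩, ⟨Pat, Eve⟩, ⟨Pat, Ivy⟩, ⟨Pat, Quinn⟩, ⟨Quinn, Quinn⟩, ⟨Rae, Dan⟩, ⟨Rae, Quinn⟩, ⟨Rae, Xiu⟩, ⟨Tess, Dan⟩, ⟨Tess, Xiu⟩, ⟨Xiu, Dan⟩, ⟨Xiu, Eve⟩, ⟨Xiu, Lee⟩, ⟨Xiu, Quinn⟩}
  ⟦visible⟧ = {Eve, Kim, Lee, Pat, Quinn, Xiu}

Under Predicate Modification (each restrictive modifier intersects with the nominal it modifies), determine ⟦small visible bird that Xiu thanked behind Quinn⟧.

⟦that Xiu thanked⟧ = {x : ⟨Xiu, x⟩ ∈ ⟦thanked⟧} = {Dan, Eve, Ivy, Lee, Rae, Tess, Xiu}
⟦behind Quinn⟧ = {x : ⟨x, Quinn⟩ ∈ ⟦behind⟧} = {Eve, Ivy, Kim, Lee, Pat, Quinn, Rae, Xiu}
⟦bird⟧ = {Eve, Ivy, Kim, Lee, Pat, Xiu}
… ∩ ⟦that Xiu thanked⟧ = {Eve, Ivy, Kim, Lee, Pat, Xiu} ∩ {Dan, Eve, Ivy, Lee, Rae, Tess, Xiu} = {Eve, Ivy, Lee, Xiu}
… ∩ ⟦behind Quinn⟧ = {Eve, Ivy, Lee, Xiu} ∩ {Eve, Ivy, Kim, Lee, Pat, Quinn, Rae, Xiu} = {Eve, Ivy, Lee, Xiu}
… ∩ ⟦small⟧ = {Eve, Ivy, Lee, Xiu} ∩ {Ivy, Kim, Lee, Pat, Quinn, Rae, Xiu} = {Ivy, Lee, Xiu}
… ∩ ⟦visible⟧ = {Ivy, Lee, Xiu} ∩ {Eve, Kim, Lee, Pat, Quinn, Xiu} = {Lee, Xiu}
So ⟦small visible bird that Xiu thanked behind Quinn⟧ = {Lee, Xiu}.

{Lee, Xiu}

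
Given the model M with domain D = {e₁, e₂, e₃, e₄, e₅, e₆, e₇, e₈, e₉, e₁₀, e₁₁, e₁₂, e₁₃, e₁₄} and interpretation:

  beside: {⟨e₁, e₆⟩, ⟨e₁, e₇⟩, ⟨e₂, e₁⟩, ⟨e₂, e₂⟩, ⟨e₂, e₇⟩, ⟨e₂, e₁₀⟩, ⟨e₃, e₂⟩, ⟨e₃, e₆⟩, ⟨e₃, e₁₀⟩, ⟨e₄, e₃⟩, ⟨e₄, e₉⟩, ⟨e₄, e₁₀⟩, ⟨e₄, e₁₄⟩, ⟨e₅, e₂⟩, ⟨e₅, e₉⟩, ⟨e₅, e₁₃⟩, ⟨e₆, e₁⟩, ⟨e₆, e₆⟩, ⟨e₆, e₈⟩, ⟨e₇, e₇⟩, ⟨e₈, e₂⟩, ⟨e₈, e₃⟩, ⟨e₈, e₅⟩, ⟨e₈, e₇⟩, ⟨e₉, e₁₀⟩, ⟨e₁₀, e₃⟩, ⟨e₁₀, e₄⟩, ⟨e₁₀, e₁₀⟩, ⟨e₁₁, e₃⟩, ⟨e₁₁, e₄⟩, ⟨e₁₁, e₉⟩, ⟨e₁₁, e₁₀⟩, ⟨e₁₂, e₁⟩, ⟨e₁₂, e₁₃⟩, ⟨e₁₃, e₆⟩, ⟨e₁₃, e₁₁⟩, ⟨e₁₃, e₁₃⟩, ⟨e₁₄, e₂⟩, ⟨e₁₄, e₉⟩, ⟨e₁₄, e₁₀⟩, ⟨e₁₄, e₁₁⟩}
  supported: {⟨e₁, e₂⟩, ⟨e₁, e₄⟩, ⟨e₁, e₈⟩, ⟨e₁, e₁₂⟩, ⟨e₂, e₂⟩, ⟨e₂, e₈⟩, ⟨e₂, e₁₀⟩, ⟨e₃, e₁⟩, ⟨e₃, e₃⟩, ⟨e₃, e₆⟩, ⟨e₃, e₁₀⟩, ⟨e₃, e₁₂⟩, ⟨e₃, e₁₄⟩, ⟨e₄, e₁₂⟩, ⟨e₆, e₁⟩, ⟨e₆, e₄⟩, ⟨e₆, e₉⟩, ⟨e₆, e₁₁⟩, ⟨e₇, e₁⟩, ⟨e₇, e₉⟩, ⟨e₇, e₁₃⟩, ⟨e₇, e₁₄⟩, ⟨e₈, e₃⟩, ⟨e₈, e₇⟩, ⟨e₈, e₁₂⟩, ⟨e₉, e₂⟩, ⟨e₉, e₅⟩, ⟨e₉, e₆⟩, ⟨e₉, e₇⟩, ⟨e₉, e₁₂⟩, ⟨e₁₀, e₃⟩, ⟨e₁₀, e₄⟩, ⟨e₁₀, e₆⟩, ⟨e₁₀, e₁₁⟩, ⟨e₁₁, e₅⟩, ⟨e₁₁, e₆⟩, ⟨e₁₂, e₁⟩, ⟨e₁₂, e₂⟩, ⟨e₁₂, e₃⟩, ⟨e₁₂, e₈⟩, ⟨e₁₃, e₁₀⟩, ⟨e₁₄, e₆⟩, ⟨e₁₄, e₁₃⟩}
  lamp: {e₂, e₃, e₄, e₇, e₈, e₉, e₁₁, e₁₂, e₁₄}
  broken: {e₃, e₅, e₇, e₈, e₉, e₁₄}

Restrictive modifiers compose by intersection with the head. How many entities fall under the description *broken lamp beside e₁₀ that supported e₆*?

3

⟦beside e₁₀⟧ = {x : ⟨x, e₁₀⟩ ∈ ⟦beside⟧} = {e₂, e₃, e₄, e₉, e₁₀, e₁₁, e₁₄}
⟦that supported e₆⟧ = {x : ⟨x, e₆⟩ ∈ ⟦supported⟧} = {e₃, e₉, e₁₀, e₁₁, e₁₄}
⟦lamp⟧ = {e₂, e₃, e₄, e₇, e₈, e₉, e₁₁, e₁₂, e₁₄}
… ∩ ⟦beside e₁₀⟧ = {e₂, e₃, e₄, e₇, e₈, e₉, e₁₁, e₁₂, e₁₄} ∩ {e₂, e₃, e₄, e₉, e₁₀, e₁₁, e₁₄} = {e₂, e₃, e₄, e₉, e₁₁, e₁₄}
… ∩ ⟦that supported e₆⟧ = {e₂, e₃, e₄, e₉, e₁₁, e₁₄} ∩ {e₃, e₉, e₁₀, e₁₁, e₁₄} = {e₃, e₉, e₁₁, e₁₄}
… ∩ ⟦broken⟧ = {e₃, e₉, e₁₁, e₁₄} ∩ {e₃, e₅, e₇, e₈, e₉, e₁₄} = {e₃, e₉, e₁₄}
⟦broken lamp beside e₁₀ that supported e₆⟧ = {e₃, e₉, e₁₄}, so the cardinality is 3.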